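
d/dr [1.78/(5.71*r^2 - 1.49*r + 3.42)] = (2.6522 - 20.3276*r)/(5.71*r^2 - 1.49*r + 3.42)^2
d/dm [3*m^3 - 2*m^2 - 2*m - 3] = 9*m^2 - 4*m - 2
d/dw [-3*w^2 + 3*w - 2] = 3 - 6*w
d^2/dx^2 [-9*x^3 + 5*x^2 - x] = 10 - 54*x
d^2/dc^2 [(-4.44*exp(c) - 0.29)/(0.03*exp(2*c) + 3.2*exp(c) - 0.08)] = (-0.003996*exp(4*c) + 0.425196000000001*exp(3*c) - 0.14745600000002*exp(2*c) - 4.109024*exp(c) - 0.102656)*exp(c)/(2.7e-5*exp(6*c) + 0.00864*exp(5*c) + 0.921384*exp(4*c) + 32.72192*exp(3*c) - 2.457024*exp(2*c) + 0.06144*exp(c) - 0.000512)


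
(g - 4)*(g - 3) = g^2 - 7*g + 12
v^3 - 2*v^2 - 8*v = v*(v - 4)*(v + 2)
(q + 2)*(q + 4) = q^2 + 6*q + 8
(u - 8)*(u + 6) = u^2 - 2*u - 48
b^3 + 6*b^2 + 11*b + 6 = (b + 1)*(b + 2)*(b + 3)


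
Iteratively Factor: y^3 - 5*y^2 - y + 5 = (y - 5)*(y^2 - 1) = (y - 5)*(y - 1)*(y + 1)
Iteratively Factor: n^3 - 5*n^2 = (n)*(n^2 - 5*n) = n*(n - 5)*(n)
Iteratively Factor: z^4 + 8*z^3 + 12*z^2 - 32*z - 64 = (z + 2)*(z^3 + 6*z^2 - 32) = (z - 2)*(z + 2)*(z^2 + 8*z + 16) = (z - 2)*(z + 2)*(z + 4)*(z + 4)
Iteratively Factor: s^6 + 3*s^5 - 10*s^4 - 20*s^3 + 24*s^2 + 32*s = (s - 2)*(s^5 + 5*s^4 - 20*s^2 - 16*s) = (s - 2)*(s + 2)*(s^4 + 3*s^3 - 6*s^2 - 8*s) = (s - 2)*(s + 2)*(s + 4)*(s^3 - s^2 - 2*s) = s*(s - 2)*(s + 2)*(s + 4)*(s^2 - s - 2) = s*(s - 2)*(s + 1)*(s + 2)*(s + 4)*(s - 2)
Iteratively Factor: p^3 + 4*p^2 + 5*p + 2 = (p + 2)*(p^2 + 2*p + 1) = (p + 1)*(p + 2)*(p + 1)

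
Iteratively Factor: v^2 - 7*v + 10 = (v - 2)*(v - 5)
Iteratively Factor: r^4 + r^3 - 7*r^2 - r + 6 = (r + 1)*(r^3 - 7*r + 6) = (r - 2)*(r + 1)*(r^2 + 2*r - 3) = (r - 2)*(r + 1)*(r + 3)*(r - 1)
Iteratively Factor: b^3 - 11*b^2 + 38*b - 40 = (b - 4)*(b^2 - 7*b + 10) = (b - 4)*(b - 2)*(b - 5)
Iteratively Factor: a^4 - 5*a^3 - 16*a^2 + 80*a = (a)*(a^3 - 5*a^2 - 16*a + 80) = a*(a - 5)*(a^2 - 16) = a*(a - 5)*(a + 4)*(a - 4)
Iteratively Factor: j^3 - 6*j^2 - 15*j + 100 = (j + 4)*(j^2 - 10*j + 25) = (j - 5)*(j + 4)*(j - 5)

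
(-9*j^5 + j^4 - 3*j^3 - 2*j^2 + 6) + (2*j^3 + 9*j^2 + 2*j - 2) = -9*j^5 + j^4 - j^3 + 7*j^2 + 2*j + 4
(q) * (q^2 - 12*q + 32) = q^3 - 12*q^2 + 32*q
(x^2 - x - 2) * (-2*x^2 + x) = -2*x^4 + 3*x^3 + 3*x^2 - 2*x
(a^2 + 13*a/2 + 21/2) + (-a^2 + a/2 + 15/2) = 7*a + 18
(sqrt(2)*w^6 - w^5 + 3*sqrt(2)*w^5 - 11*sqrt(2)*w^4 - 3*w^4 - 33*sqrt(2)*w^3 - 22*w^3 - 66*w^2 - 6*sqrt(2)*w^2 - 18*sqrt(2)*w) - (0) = sqrt(2)*w^6 - w^5 + 3*sqrt(2)*w^5 - 11*sqrt(2)*w^4 - 3*w^4 - 33*sqrt(2)*w^3 - 22*w^3 - 66*w^2 - 6*sqrt(2)*w^2 - 18*sqrt(2)*w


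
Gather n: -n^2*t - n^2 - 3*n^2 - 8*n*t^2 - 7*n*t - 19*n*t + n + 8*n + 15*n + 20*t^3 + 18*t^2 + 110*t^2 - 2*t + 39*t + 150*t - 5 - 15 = n^2*(-t - 4) + n*(-8*t^2 - 26*t + 24) + 20*t^3 + 128*t^2 + 187*t - 20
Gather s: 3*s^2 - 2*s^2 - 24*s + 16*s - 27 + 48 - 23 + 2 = s^2 - 8*s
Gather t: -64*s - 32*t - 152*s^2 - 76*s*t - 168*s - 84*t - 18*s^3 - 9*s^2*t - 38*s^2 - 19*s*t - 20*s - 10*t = -18*s^3 - 190*s^2 - 252*s + t*(-9*s^2 - 95*s - 126)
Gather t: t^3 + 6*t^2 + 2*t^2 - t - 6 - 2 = t^3 + 8*t^2 - t - 8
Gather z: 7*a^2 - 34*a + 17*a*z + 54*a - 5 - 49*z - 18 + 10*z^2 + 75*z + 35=7*a^2 + 20*a + 10*z^2 + z*(17*a + 26) + 12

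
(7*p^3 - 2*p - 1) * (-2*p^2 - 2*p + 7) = -14*p^5 - 14*p^4 + 53*p^3 + 6*p^2 - 12*p - 7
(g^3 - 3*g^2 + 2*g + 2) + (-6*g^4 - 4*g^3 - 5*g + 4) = -6*g^4 - 3*g^3 - 3*g^2 - 3*g + 6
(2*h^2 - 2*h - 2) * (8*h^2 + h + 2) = 16*h^4 - 14*h^3 - 14*h^2 - 6*h - 4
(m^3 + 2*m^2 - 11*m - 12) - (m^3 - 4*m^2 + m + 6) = 6*m^2 - 12*m - 18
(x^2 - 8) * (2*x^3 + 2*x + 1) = 2*x^5 - 14*x^3 + x^2 - 16*x - 8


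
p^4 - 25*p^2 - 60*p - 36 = (p - 6)*(p + 1)*(p + 2)*(p + 3)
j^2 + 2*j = j*(j + 2)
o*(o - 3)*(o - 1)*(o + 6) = o^4 + 2*o^3 - 21*o^2 + 18*o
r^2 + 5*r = r*(r + 5)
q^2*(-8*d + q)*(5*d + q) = -40*d^2*q^2 - 3*d*q^3 + q^4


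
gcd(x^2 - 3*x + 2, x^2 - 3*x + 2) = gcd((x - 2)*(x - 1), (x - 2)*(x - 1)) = x^2 - 3*x + 2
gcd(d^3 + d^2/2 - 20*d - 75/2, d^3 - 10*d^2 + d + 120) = d^2 - 2*d - 15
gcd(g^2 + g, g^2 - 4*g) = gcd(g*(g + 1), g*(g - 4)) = g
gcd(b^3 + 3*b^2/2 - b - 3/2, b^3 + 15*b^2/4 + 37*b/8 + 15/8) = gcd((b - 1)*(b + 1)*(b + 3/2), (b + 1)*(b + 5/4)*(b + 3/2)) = b^2 + 5*b/2 + 3/2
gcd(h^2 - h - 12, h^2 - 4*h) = h - 4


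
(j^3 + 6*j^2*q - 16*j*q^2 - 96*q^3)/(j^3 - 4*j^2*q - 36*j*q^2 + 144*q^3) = (-j - 4*q)/(-j + 6*q)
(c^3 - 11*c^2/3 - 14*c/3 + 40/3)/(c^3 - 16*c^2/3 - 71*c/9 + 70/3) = 3*(c^2 - 2*c - 8)/(3*c^2 - 11*c - 42)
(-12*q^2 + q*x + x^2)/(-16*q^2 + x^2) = (-3*q + x)/(-4*q + x)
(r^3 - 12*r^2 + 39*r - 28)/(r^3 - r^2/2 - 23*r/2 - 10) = 2*(r^2 - 8*r + 7)/(2*r^2 + 7*r + 5)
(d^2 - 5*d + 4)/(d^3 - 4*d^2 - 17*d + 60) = (d^2 - 5*d + 4)/(d^3 - 4*d^2 - 17*d + 60)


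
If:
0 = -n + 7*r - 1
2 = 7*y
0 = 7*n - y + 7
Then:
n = -47/49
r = 2/343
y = 2/7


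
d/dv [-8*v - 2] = -8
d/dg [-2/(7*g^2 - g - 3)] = 2*(14*g - 1)/(-7*g^2 + g + 3)^2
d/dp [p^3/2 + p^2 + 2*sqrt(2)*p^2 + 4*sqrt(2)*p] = 3*p^2/2 + 2*p + 4*sqrt(2)*p + 4*sqrt(2)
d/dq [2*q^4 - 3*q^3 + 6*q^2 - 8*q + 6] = 8*q^3 - 9*q^2 + 12*q - 8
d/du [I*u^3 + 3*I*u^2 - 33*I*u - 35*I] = 3*I*(u^2 + 2*u - 11)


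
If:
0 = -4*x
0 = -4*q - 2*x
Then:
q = 0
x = 0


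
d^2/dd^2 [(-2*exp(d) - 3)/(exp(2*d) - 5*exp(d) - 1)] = (-2*exp(4*d) - 22*exp(3*d) + 33*exp(2*d) - 77*exp(d) + 13)*exp(d)/(exp(6*d) - 15*exp(5*d) + 72*exp(4*d) - 95*exp(3*d) - 72*exp(2*d) - 15*exp(d) - 1)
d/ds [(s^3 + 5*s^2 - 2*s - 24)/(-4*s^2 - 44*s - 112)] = (-s^2 - 14*s - 13)/(4*(s^2 + 14*s + 49))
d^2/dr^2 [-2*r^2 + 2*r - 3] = -4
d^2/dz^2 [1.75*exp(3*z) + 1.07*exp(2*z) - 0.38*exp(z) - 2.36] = (15.75*exp(2*z) + 4.28*exp(z) - 0.38)*exp(z)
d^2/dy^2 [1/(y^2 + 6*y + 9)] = 6/(y^4 + 12*y^3 + 54*y^2 + 108*y + 81)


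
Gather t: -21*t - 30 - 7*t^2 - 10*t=-7*t^2 - 31*t - 30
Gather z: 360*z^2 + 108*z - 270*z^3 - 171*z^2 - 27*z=-270*z^3 + 189*z^2 + 81*z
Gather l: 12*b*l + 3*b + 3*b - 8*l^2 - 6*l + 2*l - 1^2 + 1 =6*b - 8*l^2 + l*(12*b - 4)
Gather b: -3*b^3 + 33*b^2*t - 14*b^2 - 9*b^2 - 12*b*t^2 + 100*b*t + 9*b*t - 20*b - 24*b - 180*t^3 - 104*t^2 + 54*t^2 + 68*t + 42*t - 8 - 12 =-3*b^3 + b^2*(33*t - 23) + b*(-12*t^2 + 109*t - 44) - 180*t^3 - 50*t^2 + 110*t - 20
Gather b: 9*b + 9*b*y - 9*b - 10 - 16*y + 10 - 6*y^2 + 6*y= 9*b*y - 6*y^2 - 10*y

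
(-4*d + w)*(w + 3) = -4*d*w - 12*d + w^2 + 3*w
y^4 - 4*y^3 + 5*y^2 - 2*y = y*(y - 2)*(y - 1)^2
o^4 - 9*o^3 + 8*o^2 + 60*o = o*(o - 6)*(o - 5)*(o + 2)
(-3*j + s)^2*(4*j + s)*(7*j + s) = 252*j^4 - 69*j^3*s - 29*j^2*s^2 + 5*j*s^3 + s^4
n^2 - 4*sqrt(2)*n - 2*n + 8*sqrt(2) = (n - 2)*(n - 4*sqrt(2))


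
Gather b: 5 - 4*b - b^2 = -b^2 - 4*b + 5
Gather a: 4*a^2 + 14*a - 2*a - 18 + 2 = 4*a^2 + 12*a - 16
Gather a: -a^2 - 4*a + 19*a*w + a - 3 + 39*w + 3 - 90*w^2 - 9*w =-a^2 + a*(19*w - 3) - 90*w^2 + 30*w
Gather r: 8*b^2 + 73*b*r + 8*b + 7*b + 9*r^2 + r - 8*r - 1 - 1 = 8*b^2 + 15*b + 9*r^2 + r*(73*b - 7) - 2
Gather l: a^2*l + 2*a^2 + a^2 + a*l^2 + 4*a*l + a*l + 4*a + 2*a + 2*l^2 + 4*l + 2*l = 3*a^2 + 6*a + l^2*(a + 2) + l*(a^2 + 5*a + 6)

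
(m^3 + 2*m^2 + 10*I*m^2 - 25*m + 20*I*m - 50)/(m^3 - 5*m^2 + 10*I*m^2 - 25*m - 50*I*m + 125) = (m + 2)/(m - 5)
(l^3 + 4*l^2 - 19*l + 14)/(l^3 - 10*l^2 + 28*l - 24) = (l^2 + 6*l - 7)/(l^2 - 8*l + 12)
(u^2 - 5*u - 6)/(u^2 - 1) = (u - 6)/(u - 1)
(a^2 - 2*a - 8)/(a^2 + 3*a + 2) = (a - 4)/(a + 1)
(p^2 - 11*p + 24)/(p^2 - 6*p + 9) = (p - 8)/(p - 3)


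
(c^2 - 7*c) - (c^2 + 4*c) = -11*c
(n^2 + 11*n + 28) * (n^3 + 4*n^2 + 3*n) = n^5 + 15*n^4 + 75*n^3 + 145*n^2 + 84*n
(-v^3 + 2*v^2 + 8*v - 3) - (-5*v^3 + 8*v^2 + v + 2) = 4*v^3 - 6*v^2 + 7*v - 5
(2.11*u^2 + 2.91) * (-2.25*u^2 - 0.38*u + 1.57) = -4.7475*u^4 - 0.8018*u^3 - 3.2348*u^2 - 1.1058*u + 4.5687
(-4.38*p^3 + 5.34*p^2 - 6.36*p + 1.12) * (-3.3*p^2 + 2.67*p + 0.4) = 14.454*p^5 - 29.3166*p^4 + 33.4938*p^3 - 18.5412*p^2 + 0.4464*p + 0.448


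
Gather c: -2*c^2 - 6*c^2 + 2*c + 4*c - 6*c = -8*c^2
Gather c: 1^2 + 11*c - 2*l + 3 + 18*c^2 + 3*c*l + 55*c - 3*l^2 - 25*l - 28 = 18*c^2 + c*(3*l + 66) - 3*l^2 - 27*l - 24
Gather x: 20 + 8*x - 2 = 8*x + 18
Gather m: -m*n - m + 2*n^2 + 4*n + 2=m*(-n - 1) + 2*n^2 + 4*n + 2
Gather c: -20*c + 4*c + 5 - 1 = 4 - 16*c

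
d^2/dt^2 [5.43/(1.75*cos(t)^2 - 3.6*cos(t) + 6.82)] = (-66.5175*(1 - cos(t)^2)^2 + 102.627*cos(t)^3 + 155.59665*cos(t)^2 - 338.57136*cos(t) + 77.6489999999999)/(1.75*cos(t)^2 - 3.6*cos(t) + 6.82)^3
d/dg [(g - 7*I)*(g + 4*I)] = 2*g - 3*I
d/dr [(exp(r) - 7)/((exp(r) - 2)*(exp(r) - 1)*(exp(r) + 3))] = (-2*exp(3*r) + 21*exp(2*r) - 43)*exp(r)/(exp(6*r) - 14*exp(4*r) + 12*exp(3*r) + 49*exp(2*r) - 84*exp(r) + 36)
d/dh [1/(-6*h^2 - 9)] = 4*h/(3*(2*h^2 + 3)^2)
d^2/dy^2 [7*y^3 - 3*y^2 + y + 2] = 42*y - 6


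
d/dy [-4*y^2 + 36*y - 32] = 36 - 8*y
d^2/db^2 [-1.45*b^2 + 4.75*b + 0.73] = -2.90000000000000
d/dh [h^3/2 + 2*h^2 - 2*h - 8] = 3*h^2/2 + 4*h - 2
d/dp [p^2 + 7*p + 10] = 2*p + 7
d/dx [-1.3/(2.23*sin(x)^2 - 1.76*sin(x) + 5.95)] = (5.798*sin(x) - 2.288)*cos(x)/(2.23*sin(x)^2 - 1.76*sin(x) + 5.95)^2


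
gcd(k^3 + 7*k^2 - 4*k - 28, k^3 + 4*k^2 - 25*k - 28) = k + 7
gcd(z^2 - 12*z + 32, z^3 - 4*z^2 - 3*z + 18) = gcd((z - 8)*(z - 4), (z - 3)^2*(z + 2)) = 1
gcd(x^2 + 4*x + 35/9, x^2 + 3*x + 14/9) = x + 7/3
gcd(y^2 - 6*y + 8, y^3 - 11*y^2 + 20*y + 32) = y - 4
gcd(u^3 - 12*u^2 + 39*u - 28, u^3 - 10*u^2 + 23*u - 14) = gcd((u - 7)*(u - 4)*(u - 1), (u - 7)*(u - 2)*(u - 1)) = u^2 - 8*u + 7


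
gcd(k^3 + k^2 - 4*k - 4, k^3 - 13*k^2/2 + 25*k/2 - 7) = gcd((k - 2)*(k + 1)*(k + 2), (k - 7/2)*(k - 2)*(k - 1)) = k - 2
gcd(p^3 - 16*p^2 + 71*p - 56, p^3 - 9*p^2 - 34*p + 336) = p^2 - 15*p + 56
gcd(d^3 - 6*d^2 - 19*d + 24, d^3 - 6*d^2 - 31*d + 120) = d - 8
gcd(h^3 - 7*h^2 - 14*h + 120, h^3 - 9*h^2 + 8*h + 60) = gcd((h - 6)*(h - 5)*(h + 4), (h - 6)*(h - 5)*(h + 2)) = h^2 - 11*h + 30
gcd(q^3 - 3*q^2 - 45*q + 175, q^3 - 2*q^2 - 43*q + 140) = q^2 + 2*q - 35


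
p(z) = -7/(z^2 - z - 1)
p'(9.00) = 0.02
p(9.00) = -0.10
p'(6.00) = 0.09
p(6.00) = -0.24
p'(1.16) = 13.93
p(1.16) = 8.60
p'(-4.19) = -0.15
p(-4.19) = -0.34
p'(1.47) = 142.14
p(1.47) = 22.65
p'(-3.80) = -0.20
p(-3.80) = -0.41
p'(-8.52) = -0.02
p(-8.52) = -0.09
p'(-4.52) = -0.12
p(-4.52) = -0.29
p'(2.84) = 1.83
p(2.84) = -1.66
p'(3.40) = 0.79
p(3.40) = -0.98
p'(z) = -7*(1 - 2*z)/(z^2 - z - 1)^2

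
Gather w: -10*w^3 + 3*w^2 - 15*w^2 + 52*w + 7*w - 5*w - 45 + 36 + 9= -10*w^3 - 12*w^2 + 54*w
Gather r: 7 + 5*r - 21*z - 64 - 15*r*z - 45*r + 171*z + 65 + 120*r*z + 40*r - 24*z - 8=105*r*z + 126*z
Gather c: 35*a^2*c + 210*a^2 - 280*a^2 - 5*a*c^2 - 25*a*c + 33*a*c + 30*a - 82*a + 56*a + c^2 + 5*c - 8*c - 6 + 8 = -70*a^2 + 4*a + c^2*(1 - 5*a) + c*(35*a^2 + 8*a - 3) + 2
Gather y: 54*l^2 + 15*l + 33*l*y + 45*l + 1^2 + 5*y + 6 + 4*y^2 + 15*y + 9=54*l^2 + 60*l + 4*y^2 + y*(33*l + 20) + 16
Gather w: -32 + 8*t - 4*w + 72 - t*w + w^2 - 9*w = 8*t + w^2 + w*(-t - 13) + 40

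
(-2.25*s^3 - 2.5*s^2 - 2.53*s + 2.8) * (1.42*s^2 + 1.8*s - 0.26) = -3.195*s^5 - 7.6*s^4 - 7.5076*s^3 + 0.0720000000000001*s^2 + 5.6978*s - 0.728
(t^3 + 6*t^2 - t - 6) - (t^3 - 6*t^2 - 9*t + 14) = 12*t^2 + 8*t - 20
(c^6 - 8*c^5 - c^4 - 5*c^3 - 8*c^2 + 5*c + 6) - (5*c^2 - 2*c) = c^6 - 8*c^5 - c^4 - 5*c^3 - 13*c^2 + 7*c + 6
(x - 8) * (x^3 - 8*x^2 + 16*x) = x^4 - 16*x^3 + 80*x^2 - 128*x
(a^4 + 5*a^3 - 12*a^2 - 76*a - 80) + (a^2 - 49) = a^4 + 5*a^3 - 11*a^2 - 76*a - 129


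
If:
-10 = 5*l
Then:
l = -2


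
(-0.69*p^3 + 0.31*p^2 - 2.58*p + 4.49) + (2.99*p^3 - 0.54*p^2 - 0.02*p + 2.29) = 2.3*p^3 - 0.23*p^2 - 2.6*p + 6.78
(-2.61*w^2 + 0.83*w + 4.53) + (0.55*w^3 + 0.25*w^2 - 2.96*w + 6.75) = 0.55*w^3 - 2.36*w^2 - 2.13*w + 11.28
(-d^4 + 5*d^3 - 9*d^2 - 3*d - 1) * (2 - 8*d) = 8*d^5 - 42*d^4 + 82*d^3 + 6*d^2 + 2*d - 2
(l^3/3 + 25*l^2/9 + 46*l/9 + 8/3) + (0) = l^3/3 + 25*l^2/9 + 46*l/9 + 8/3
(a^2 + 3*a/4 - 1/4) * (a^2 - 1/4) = a^4 + 3*a^3/4 - a^2/2 - 3*a/16 + 1/16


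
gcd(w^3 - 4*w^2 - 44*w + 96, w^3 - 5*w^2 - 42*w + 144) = w^2 - 2*w - 48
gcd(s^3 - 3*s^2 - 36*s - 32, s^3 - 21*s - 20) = s^2 + 5*s + 4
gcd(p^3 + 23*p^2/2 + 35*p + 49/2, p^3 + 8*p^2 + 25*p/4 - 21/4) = p + 7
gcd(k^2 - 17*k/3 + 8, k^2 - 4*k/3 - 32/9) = k - 8/3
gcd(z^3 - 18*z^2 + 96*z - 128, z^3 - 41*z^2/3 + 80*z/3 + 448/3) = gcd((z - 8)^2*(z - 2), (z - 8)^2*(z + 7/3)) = z^2 - 16*z + 64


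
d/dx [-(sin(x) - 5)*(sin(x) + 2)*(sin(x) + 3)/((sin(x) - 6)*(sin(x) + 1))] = (-sin(x)^4 + 10*sin(x)^3 - sin(x)^2 - 60*sin(x) + 36)*cos(x)/((sin(x) - 6)^2*(sin(x) + 1)^2)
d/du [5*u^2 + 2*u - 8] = 10*u + 2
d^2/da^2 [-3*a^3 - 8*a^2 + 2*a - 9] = -18*a - 16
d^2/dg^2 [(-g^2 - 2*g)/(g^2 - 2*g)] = -8/(g^3 - 6*g^2 + 12*g - 8)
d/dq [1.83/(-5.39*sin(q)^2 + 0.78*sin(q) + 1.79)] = (19.7274*sin(q) - 1.4274)*cos(q)/(-5.39*sin(q)^2 + 0.78*sin(q) + 1.79)^2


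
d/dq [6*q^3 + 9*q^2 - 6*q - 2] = 18*q^2 + 18*q - 6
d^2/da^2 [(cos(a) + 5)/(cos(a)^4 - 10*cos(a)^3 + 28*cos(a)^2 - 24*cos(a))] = (-2684*(1 - cos(a)^2)^2/cos(a)^3 - 12*sin(a)^6/cos(a)^3 - 9*cos(a)^4 - 18*cos(a)^3 + 718*cos(a)^2 - 3600*tan(a)^2 - 2628 - 2404/cos(a) + 4136/cos(a)^3)/((cos(a) - 6)^3*(cos(a) - 2)^4)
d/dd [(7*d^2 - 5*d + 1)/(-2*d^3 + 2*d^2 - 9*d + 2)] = (14*d^4 - 20*d^3 - 47*d^2 + 24*d - 1)/(4*d^6 - 8*d^5 + 40*d^4 - 44*d^3 + 89*d^2 - 36*d + 4)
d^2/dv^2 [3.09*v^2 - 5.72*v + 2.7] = 6.18000000000000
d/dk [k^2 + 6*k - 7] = 2*k + 6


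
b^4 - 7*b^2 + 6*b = b*(b - 2)*(b - 1)*(b + 3)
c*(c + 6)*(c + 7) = c^3 + 13*c^2 + 42*c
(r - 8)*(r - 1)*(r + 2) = r^3 - 7*r^2 - 10*r + 16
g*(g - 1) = g^2 - g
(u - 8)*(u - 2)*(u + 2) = u^3 - 8*u^2 - 4*u + 32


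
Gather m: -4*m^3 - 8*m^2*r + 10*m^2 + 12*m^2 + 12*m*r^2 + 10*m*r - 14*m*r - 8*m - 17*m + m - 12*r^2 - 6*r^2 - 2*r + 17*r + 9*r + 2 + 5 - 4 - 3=-4*m^3 + m^2*(22 - 8*r) + m*(12*r^2 - 4*r - 24) - 18*r^2 + 24*r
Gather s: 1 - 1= 0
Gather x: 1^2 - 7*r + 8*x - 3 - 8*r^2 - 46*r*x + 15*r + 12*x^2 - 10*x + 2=-8*r^2 + 8*r + 12*x^2 + x*(-46*r - 2)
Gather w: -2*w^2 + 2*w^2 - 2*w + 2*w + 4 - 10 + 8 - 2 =0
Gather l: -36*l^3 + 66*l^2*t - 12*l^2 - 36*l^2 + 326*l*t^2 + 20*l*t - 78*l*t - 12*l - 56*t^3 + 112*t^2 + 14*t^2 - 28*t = -36*l^3 + l^2*(66*t - 48) + l*(326*t^2 - 58*t - 12) - 56*t^3 + 126*t^2 - 28*t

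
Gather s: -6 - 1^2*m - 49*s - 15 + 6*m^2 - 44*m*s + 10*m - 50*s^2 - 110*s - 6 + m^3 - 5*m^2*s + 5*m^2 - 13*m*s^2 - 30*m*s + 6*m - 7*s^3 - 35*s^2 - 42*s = m^3 + 11*m^2 + 15*m - 7*s^3 + s^2*(-13*m - 85) + s*(-5*m^2 - 74*m - 201) - 27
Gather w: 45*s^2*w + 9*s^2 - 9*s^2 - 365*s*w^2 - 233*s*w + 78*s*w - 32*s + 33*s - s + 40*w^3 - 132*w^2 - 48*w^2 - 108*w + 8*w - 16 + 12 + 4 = 40*w^3 + w^2*(-365*s - 180) + w*(45*s^2 - 155*s - 100)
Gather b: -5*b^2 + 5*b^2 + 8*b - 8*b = 0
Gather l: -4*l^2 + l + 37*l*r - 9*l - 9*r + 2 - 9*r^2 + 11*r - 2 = -4*l^2 + l*(37*r - 8) - 9*r^2 + 2*r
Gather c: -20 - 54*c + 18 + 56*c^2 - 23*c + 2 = 56*c^2 - 77*c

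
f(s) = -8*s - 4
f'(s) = -8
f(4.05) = -36.40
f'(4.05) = -8.00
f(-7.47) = 55.76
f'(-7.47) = -8.00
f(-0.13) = -2.96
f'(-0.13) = -8.00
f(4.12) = -36.96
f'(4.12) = -8.00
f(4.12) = -36.96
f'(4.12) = -8.00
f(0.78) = -10.24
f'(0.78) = -8.00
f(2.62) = -24.96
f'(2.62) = -8.00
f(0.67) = -9.36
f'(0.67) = -8.00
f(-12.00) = 92.00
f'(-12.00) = -8.00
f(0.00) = -4.00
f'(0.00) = -8.00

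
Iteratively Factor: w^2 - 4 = (w - 2)*(w + 2)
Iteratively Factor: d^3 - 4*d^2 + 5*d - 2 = (d - 1)*(d^2 - 3*d + 2) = (d - 1)^2*(d - 2)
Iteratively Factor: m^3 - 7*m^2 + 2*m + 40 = (m + 2)*(m^2 - 9*m + 20) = (m - 4)*(m + 2)*(m - 5)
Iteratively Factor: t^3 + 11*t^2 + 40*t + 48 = (t + 3)*(t^2 + 8*t + 16) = (t + 3)*(t + 4)*(t + 4)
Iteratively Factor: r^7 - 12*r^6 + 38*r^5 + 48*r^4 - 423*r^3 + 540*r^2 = (r - 3)*(r^6 - 9*r^5 + 11*r^4 + 81*r^3 - 180*r^2) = r*(r - 3)*(r^5 - 9*r^4 + 11*r^3 + 81*r^2 - 180*r) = r*(r - 5)*(r - 3)*(r^4 - 4*r^3 - 9*r^2 + 36*r) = r^2*(r - 5)*(r - 3)*(r^3 - 4*r^2 - 9*r + 36) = r^2*(r - 5)*(r - 4)*(r - 3)*(r^2 - 9) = r^2*(r - 5)*(r - 4)*(r - 3)*(r + 3)*(r - 3)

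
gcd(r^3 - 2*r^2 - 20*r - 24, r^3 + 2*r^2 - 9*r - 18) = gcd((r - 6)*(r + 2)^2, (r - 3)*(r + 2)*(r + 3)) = r + 2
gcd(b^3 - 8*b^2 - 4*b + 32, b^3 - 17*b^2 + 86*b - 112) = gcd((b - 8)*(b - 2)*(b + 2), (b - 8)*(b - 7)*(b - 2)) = b^2 - 10*b + 16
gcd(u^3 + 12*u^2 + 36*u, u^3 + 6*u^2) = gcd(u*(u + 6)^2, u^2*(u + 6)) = u^2 + 6*u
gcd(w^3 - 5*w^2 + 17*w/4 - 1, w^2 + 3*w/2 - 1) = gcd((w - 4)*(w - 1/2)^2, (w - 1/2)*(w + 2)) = w - 1/2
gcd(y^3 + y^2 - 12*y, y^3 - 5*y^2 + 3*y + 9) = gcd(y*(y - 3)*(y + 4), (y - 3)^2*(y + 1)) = y - 3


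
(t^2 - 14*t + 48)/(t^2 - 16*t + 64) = (t - 6)/(t - 8)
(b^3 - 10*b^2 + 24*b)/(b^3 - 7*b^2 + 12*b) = (b - 6)/(b - 3)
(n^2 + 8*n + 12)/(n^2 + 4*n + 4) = (n + 6)/(n + 2)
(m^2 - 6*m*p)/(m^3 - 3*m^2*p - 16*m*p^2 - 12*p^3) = m/(m^2 + 3*m*p + 2*p^2)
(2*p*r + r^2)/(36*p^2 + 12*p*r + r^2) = r*(2*p + r)/(36*p^2 + 12*p*r + r^2)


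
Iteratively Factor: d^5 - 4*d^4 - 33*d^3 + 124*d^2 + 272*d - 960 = (d - 5)*(d^4 + d^3 - 28*d^2 - 16*d + 192) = (d - 5)*(d - 3)*(d^3 + 4*d^2 - 16*d - 64) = (d - 5)*(d - 3)*(d + 4)*(d^2 - 16) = (d - 5)*(d - 4)*(d - 3)*(d + 4)*(d + 4)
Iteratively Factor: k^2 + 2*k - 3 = (k - 1)*(k + 3)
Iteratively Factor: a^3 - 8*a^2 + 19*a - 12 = (a - 1)*(a^2 - 7*a + 12) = (a - 3)*(a - 1)*(a - 4)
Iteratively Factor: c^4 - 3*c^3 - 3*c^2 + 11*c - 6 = (c - 3)*(c^3 - 3*c + 2) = (c - 3)*(c - 1)*(c^2 + c - 2) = (c - 3)*(c - 1)*(c + 2)*(c - 1)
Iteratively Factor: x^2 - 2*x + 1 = (x - 1)*(x - 1)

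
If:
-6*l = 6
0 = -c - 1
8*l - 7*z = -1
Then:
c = -1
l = -1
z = -1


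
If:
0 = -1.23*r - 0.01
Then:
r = -0.01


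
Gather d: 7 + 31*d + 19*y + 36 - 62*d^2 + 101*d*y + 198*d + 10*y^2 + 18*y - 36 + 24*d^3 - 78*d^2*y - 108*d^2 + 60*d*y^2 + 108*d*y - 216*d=24*d^3 + d^2*(-78*y - 170) + d*(60*y^2 + 209*y + 13) + 10*y^2 + 37*y + 7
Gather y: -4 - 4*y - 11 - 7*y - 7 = -11*y - 22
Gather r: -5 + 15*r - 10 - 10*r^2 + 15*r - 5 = -10*r^2 + 30*r - 20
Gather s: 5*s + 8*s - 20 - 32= 13*s - 52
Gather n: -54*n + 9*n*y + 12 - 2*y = n*(9*y - 54) - 2*y + 12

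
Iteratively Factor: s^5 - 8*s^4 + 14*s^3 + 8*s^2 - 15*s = (s + 1)*(s^4 - 9*s^3 + 23*s^2 - 15*s) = (s - 3)*(s + 1)*(s^3 - 6*s^2 + 5*s) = (s - 3)*(s - 1)*(s + 1)*(s^2 - 5*s) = s*(s - 3)*(s - 1)*(s + 1)*(s - 5)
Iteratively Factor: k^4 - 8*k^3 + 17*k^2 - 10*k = (k - 1)*(k^3 - 7*k^2 + 10*k) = (k - 2)*(k - 1)*(k^2 - 5*k) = k*(k - 2)*(k - 1)*(k - 5)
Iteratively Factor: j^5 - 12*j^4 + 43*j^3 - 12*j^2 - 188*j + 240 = (j + 2)*(j^4 - 14*j^3 + 71*j^2 - 154*j + 120) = (j - 3)*(j + 2)*(j^3 - 11*j^2 + 38*j - 40) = (j - 3)*(j - 2)*(j + 2)*(j^2 - 9*j + 20) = (j - 4)*(j - 3)*(j - 2)*(j + 2)*(j - 5)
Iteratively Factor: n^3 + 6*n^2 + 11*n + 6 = (n + 3)*(n^2 + 3*n + 2) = (n + 2)*(n + 3)*(n + 1)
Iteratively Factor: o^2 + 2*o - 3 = (o - 1)*(o + 3)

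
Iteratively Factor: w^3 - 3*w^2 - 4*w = (w - 4)*(w^2 + w) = (w - 4)*(w + 1)*(w)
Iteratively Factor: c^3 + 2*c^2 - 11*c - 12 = (c + 1)*(c^2 + c - 12) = (c - 3)*(c + 1)*(c + 4)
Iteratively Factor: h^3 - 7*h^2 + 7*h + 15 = (h - 3)*(h^2 - 4*h - 5) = (h - 5)*(h - 3)*(h + 1)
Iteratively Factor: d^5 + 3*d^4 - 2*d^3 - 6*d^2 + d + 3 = (d + 3)*(d^4 - 2*d^2 + 1) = (d - 1)*(d + 3)*(d^3 + d^2 - d - 1) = (d - 1)^2*(d + 3)*(d^2 + 2*d + 1) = (d - 1)^2*(d + 1)*(d + 3)*(d + 1)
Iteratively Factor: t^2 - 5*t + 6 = (t - 2)*(t - 3)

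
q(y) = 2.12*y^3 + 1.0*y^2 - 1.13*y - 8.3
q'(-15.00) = 1399.87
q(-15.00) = -6921.35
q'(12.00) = 938.71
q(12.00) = 3785.50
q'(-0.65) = 0.26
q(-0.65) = -7.73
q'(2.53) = 44.64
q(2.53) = 29.57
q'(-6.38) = 244.99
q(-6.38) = -510.94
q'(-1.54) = 10.87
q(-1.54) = -11.93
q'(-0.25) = -1.23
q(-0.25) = -7.99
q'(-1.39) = 8.38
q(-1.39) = -10.49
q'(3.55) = 86.12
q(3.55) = 95.14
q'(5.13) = 176.51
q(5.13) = 298.43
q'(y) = 6.36*y^2 + 2.0*y - 1.13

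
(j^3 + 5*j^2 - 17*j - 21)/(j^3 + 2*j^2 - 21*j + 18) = (j^2 + 8*j + 7)/(j^2 + 5*j - 6)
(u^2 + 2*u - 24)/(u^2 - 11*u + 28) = (u + 6)/(u - 7)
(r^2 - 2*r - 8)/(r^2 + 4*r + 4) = (r - 4)/(r + 2)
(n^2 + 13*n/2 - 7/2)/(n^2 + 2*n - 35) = (n - 1/2)/(n - 5)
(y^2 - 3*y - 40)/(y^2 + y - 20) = (y - 8)/(y - 4)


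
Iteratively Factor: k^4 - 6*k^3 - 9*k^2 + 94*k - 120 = (k - 2)*(k^3 - 4*k^2 - 17*k + 60) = (k - 3)*(k - 2)*(k^2 - k - 20) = (k - 5)*(k - 3)*(k - 2)*(k + 4)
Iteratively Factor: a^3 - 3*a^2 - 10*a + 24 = (a + 3)*(a^2 - 6*a + 8) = (a - 4)*(a + 3)*(a - 2)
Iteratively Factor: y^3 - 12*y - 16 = (y + 2)*(y^2 - 2*y - 8) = (y + 2)^2*(y - 4)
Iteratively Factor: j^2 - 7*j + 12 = (j - 4)*(j - 3)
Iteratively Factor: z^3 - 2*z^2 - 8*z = (z + 2)*(z^2 - 4*z) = (z - 4)*(z + 2)*(z)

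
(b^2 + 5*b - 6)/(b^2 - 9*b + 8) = (b + 6)/(b - 8)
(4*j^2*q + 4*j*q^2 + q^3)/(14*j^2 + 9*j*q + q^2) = q*(2*j + q)/(7*j + q)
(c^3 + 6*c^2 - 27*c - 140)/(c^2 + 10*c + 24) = (c^2 + 2*c - 35)/(c + 6)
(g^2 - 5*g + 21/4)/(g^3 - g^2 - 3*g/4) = (2*g - 7)/(g*(2*g + 1))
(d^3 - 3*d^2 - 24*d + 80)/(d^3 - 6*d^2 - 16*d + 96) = (d^2 + d - 20)/(d^2 - 2*d - 24)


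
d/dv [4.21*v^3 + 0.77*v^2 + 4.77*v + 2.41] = 12.63*v^2 + 1.54*v + 4.77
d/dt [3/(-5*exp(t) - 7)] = 15*exp(t)/(5*exp(t) + 7)^2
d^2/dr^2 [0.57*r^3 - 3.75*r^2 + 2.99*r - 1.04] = 3.42*r - 7.5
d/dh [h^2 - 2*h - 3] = 2*h - 2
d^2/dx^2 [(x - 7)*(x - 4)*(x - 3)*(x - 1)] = 12*x^2 - 90*x + 150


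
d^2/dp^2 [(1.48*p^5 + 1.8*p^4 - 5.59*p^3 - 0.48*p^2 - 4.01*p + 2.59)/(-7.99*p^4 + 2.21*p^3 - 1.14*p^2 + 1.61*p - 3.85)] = (-9.09494701772928e-13*p^11 - 9.09494701772928e-13*p^10 + 662.668397999998*p^9 + 190.373207999999*p^8 + 2940.95604*p^7 - 2199.630666*p^6 - 2698.550394*p^5 + 78.3958019999995*p^4 - 2468.890968*p^3 + 749.303772*p^2 + 287.847336*p + 73.249512)/(510.082399*p^12 - 423.259863*p^11 + 335.405019*p^10 - 439.92158*p^9 + 955.783503*p^8 - 528.093117*p^7 + 354.7716*p^6 - 378.816921*p^5 + 461.362797*p^4 - 144.844196*p^3 + 80.631705*p^2 - 71.592675*p + 57.066625)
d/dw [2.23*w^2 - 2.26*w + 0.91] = 4.46*w - 2.26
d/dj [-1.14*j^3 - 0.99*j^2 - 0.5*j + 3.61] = -3.42*j^2 - 1.98*j - 0.5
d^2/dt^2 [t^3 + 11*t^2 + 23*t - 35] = 6*t + 22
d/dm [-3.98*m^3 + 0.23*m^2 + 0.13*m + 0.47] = -11.94*m^2 + 0.46*m + 0.13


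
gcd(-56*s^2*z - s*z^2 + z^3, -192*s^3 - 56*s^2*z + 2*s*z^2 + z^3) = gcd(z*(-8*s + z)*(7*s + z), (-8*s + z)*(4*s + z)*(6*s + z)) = -8*s + z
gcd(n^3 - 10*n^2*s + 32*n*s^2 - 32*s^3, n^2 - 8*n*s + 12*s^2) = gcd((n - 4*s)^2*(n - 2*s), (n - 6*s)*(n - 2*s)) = -n + 2*s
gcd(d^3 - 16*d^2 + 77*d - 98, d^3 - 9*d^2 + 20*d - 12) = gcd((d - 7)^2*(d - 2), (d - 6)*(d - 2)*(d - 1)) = d - 2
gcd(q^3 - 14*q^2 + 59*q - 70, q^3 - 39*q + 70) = q^2 - 7*q + 10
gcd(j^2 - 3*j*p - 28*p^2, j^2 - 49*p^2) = -j + 7*p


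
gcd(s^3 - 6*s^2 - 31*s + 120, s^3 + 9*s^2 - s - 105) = s^2 + 2*s - 15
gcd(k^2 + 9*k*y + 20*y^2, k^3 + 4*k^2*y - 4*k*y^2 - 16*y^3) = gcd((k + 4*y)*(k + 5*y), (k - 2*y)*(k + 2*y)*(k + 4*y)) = k + 4*y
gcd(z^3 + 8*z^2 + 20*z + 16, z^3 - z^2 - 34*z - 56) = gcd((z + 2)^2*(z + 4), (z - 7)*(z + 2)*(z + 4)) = z^2 + 6*z + 8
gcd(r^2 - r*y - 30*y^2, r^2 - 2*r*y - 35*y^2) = r + 5*y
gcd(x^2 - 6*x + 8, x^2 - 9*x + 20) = x - 4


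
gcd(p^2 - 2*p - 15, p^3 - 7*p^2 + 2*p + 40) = p - 5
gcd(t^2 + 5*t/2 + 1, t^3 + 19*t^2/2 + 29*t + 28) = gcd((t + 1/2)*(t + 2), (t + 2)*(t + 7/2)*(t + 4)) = t + 2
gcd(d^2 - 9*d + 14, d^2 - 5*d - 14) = d - 7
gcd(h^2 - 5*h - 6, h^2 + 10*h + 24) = 1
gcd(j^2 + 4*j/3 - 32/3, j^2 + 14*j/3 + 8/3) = j + 4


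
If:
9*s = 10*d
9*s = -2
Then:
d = -1/5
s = -2/9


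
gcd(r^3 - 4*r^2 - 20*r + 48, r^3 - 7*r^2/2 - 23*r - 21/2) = 1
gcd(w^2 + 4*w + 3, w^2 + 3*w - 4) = 1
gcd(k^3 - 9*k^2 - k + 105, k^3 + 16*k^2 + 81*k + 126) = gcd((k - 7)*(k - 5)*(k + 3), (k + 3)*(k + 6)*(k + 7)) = k + 3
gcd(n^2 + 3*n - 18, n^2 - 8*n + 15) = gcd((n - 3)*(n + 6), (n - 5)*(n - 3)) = n - 3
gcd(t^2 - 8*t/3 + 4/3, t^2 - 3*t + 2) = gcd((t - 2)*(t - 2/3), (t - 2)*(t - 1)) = t - 2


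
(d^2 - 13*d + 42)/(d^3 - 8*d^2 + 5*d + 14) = (d - 6)/(d^2 - d - 2)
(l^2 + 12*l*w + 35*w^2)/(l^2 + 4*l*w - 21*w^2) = (-l - 5*w)/(-l + 3*w)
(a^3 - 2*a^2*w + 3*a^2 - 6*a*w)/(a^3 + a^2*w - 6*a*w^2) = (a + 3)/(a + 3*w)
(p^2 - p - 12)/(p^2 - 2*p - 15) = (p - 4)/(p - 5)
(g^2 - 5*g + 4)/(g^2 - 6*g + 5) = (g - 4)/(g - 5)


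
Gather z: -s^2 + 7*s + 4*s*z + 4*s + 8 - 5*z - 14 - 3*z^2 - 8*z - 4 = -s^2 + 11*s - 3*z^2 + z*(4*s - 13) - 10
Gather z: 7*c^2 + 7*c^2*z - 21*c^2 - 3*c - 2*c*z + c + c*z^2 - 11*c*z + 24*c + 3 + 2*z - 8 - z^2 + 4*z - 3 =-14*c^2 + 22*c + z^2*(c - 1) + z*(7*c^2 - 13*c + 6) - 8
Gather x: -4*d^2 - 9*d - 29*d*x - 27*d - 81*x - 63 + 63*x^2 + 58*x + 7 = -4*d^2 - 36*d + 63*x^2 + x*(-29*d - 23) - 56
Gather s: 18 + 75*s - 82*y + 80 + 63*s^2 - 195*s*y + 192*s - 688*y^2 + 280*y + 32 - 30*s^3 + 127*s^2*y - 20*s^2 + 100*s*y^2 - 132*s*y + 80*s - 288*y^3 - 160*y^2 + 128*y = -30*s^3 + s^2*(127*y + 43) + s*(100*y^2 - 327*y + 347) - 288*y^3 - 848*y^2 + 326*y + 130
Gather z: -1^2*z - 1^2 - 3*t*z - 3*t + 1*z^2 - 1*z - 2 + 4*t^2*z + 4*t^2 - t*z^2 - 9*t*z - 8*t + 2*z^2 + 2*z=4*t^2 - 11*t + z^2*(3 - t) + z*(4*t^2 - 12*t) - 3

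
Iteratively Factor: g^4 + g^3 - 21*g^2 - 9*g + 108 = (g + 3)*(g^3 - 2*g^2 - 15*g + 36) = (g - 3)*(g + 3)*(g^2 + g - 12) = (g - 3)^2*(g + 3)*(g + 4)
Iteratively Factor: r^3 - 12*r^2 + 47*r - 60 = (r - 5)*(r^2 - 7*r + 12) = (r - 5)*(r - 4)*(r - 3)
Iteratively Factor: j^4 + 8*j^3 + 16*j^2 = (j)*(j^3 + 8*j^2 + 16*j) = j^2*(j^2 + 8*j + 16) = j^2*(j + 4)*(j + 4)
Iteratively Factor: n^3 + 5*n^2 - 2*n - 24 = (n - 2)*(n^2 + 7*n + 12) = (n - 2)*(n + 4)*(n + 3)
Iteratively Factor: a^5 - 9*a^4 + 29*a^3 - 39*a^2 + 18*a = (a)*(a^4 - 9*a^3 + 29*a^2 - 39*a + 18) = a*(a - 3)*(a^3 - 6*a^2 + 11*a - 6) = a*(a - 3)*(a - 2)*(a^2 - 4*a + 3) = a*(a - 3)^2*(a - 2)*(a - 1)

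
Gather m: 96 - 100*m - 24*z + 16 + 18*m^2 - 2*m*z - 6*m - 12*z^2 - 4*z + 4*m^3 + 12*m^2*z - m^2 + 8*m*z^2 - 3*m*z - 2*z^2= 4*m^3 + m^2*(12*z + 17) + m*(8*z^2 - 5*z - 106) - 14*z^2 - 28*z + 112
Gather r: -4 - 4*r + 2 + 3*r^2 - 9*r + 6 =3*r^2 - 13*r + 4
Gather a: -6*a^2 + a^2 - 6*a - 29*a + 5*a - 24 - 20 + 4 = -5*a^2 - 30*a - 40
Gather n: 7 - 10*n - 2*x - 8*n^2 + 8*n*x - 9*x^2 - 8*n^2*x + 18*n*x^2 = n^2*(-8*x - 8) + n*(18*x^2 + 8*x - 10) - 9*x^2 - 2*x + 7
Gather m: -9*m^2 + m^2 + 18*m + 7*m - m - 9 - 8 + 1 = -8*m^2 + 24*m - 16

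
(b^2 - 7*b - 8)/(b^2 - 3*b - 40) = (b + 1)/(b + 5)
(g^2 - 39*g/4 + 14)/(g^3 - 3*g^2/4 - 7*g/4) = (g - 8)/(g*(g + 1))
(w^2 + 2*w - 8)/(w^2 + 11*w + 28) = (w - 2)/(w + 7)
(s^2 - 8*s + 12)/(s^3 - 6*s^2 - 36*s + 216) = (s - 2)/(s^2 - 36)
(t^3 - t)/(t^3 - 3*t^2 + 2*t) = (t + 1)/(t - 2)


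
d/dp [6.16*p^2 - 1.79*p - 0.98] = 12.32*p - 1.79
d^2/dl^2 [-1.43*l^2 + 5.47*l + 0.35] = -2.86000000000000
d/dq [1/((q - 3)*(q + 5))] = 2*(-q - 1)/(q^4 + 4*q^3 - 26*q^2 - 60*q + 225)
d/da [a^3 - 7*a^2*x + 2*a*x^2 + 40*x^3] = 3*a^2 - 14*a*x + 2*x^2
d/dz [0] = 0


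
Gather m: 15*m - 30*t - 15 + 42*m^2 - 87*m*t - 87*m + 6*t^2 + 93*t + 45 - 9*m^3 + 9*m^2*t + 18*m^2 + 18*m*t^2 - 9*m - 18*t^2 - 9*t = -9*m^3 + m^2*(9*t + 60) + m*(18*t^2 - 87*t - 81) - 12*t^2 + 54*t + 30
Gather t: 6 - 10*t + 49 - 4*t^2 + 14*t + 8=-4*t^2 + 4*t + 63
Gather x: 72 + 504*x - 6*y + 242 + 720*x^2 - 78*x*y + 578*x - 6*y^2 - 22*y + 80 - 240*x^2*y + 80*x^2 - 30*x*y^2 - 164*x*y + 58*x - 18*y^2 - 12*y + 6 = x^2*(800 - 240*y) + x*(-30*y^2 - 242*y + 1140) - 24*y^2 - 40*y + 400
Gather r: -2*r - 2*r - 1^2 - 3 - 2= -4*r - 6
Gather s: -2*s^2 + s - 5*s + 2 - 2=-2*s^2 - 4*s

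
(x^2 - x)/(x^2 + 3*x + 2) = x*(x - 1)/(x^2 + 3*x + 2)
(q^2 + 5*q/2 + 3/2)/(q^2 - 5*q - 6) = (q + 3/2)/(q - 6)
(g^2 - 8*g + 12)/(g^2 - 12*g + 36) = (g - 2)/(g - 6)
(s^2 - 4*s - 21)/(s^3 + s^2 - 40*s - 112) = (s + 3)/(s^2 + 8*s + 16)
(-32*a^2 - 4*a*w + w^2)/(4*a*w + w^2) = (-8*a + w)/w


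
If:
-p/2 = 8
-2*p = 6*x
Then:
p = -16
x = 16/3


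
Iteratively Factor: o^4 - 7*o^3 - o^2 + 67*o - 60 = (o + 3)*(o^3 - 10*o^2 + 29*o - 20) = (o - 1)*(o + 3)*(o^2 - 9*o + 20) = (o - 5)*(o - 1)*(o + 3)*(o - 4)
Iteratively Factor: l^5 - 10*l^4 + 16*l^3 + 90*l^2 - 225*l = (l)*(l^4 - 10*l^3 + 16*l^2 + 90*l - 225) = l*(l + 3)*(l^3 - 13*l^2 + 55*l - 75) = l*(l - 3)*(l + 3)*(l^2 - 10*l + 25) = l*(l - 5)*(l - 3)*(l + 3)*(l - 5)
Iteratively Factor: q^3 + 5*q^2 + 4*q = (q + 1)*(q^2 + 4*q) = (q + 1)*(q + 4)*(q)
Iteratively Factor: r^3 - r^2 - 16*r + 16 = (r - 1)*(r^2 - 16) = (r - 4)*(r - 1)*(r + 4)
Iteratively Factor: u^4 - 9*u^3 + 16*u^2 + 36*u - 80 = (u + 2)*(u^3 - 11*u^2 + 38*u - 40) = (u - 2)*(u + 2)*(u^2 - 9*u + 20) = (u - 5)*(u - 2)*(u + 2)*(u - 4)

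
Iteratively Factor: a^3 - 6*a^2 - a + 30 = (a - 3)*(a^2 - 3*a - 10) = (a - 3)*(a + 2)*(a - 5)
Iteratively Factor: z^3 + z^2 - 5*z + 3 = (z + 3)*(z^2 - 2*z + 1) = (z - 1)*(z + 3)*(z - 1)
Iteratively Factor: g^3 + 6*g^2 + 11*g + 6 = (g + 1)*(g^2 + 5*g + 6) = (g + 1)*(g + 3)*(g + 2)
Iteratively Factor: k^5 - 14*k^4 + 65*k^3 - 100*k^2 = (k - 5)*(k^4 - 9*k^3 + 20*k^2) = k*(k - 5)*(k^3 - 9*k^2 + 20*k) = k*(k - 5)*(k - 4)*(k^2 - 5*k) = k^2*(k - 5)*(k - 4)*(k - 5)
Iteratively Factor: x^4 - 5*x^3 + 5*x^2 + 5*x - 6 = (x - 1)*(x^3 - 4*x^2 + x + 6) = (x - 1)*(x + 1)*(x^2 - 5*x + 6) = (x - 3)*(x - 1)*(x + 1)*(x - 2)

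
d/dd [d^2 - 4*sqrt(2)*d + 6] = 2*d - 4*sqrt(2)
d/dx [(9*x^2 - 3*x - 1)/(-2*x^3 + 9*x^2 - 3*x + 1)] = 6*(3*x^4 - 2*x^3 - x^2 + 6*x - 1)/(4*x^6 - 36*x^5 + 93*x^4 - 58*x^3 + 27*x^2 - 6*x + 1)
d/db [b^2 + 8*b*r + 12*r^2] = 2*b + 8*r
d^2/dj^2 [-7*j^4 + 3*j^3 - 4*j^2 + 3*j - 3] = -84*j^2 + 18*j - 8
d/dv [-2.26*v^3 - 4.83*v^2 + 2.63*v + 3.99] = -6.78*v^2 - 9.66*v + 2.63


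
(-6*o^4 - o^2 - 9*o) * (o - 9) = -6*o^5 + 54*o^4 - o^3 + 81*o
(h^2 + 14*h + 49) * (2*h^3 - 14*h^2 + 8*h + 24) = 2*h^5 + 14*h^4 - 90*h^3 - 550*h^2 + 728*h + 1176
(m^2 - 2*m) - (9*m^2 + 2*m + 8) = -8*m^2 - 4*m - 8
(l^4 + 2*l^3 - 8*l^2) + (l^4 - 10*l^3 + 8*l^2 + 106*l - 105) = 2*l^4 - 8*l^3 + 106*l - 105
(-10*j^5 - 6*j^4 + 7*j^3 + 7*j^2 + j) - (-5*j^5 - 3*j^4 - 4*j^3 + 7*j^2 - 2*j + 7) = -5*j^5 - 3*j^4 + 11*j^3 + 3*j - 7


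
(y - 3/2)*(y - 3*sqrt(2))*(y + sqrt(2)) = y^3 - 2*sqrt(2)*y^2 - 3*y^2/2 - 6*y + 3*sqrt(2)*y + 9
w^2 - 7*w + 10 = (w - 5)*(w - 2)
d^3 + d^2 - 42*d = d*(d - 6)*(d + 7)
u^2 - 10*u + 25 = (u - 5)^2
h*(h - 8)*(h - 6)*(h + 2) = h^4 - 12*h^3 + 20*h^2 + 96*h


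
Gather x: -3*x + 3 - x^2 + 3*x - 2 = 1 - x^2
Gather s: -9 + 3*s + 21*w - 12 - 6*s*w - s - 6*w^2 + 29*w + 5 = s*(2 - 6*w) - 6*w^2 + 50*w - 16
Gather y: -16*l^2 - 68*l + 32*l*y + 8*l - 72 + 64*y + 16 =-16*l^2 - 60*l + y*(32*l + 64) - 56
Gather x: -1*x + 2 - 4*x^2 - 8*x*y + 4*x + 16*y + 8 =-4*x^2 + x*(3 - 8*y) + 16*y + 10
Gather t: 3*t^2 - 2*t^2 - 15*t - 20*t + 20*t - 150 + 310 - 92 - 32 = t^2 - 15*t + 36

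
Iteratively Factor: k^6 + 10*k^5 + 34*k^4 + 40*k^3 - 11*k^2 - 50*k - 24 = (k + 4)*(k^5 + 6*k^4 + 10*k^3 - 11*k - 6) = (k + 3)*(k + 4)*(k^4 + 3*k^3 + k^2 - 3*k - 2) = (k + 1)*(k + 3)*(k + 4)*(k^3 + 2*k^2 - k - 2) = (k + 1)*(k + 2)*(k + 3)*(k + 4)*(k^2 - 1) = (k - 1)*(k + 1)*(k + 2)*(k + 3)*(k + 4)*(k + 1)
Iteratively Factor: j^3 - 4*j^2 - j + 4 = (j - 1)*(j^2 - 3*j - 4) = (j - 4)*(j - 1)*(j + 1)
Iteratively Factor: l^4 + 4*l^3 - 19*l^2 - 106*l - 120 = (l - 5)*(l^3 + 9*l^2 + 26*l + 24) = (l - 5)*(l + 4)*(l^2 + 5*l + 6) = (l - 5)*(l + 2)*(l + 4)*(l + 3)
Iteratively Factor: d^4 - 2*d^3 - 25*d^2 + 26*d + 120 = (d + 4)*(d^3 - 6*d^2 - d + 30) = (d - 3)*(d + 4)*(d^2 - 3*d - 10) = (d - 5)*(d - 3)*(d + 4)*(d + 2)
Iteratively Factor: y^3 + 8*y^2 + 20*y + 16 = (y + 4)*(y^2 + 4*y + 4) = (y + 2)*(y + 4)*(y + 2)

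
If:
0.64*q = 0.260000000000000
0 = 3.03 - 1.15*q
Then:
No Solution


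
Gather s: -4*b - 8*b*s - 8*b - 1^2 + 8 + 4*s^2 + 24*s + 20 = -12*b + 4*s^2 + s*(24 - 8*b) + 27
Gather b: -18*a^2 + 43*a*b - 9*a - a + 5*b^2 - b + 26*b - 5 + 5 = -18*a^2 - 10*a + 5*b^2 + b*(43*a + 25)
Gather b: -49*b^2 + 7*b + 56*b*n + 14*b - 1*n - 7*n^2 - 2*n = -49*b^2 + b*(56*n + 21) - 7*n^2 - 3*n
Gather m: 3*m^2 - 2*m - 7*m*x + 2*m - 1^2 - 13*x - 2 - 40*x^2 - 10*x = 3*m^2 - 7*m*x - 40*x^2 - 23*x - 3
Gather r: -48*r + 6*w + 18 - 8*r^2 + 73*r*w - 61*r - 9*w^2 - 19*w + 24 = -8*r^2 + r*(73*w - 109) - 9*w^2 - 13*w + 42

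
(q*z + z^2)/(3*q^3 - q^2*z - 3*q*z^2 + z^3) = z/(3*q^2 - 4*q*z + z^2)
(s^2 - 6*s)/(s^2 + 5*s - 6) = s*(s - 6)/(s^2 + 5*s - 6)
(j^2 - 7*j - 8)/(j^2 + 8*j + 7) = (j - 8)/(j + 7)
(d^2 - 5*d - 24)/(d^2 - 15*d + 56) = (d + 3)/(d - 7)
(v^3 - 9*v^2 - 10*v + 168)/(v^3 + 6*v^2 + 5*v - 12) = (v^2 - 13*v + 42)/(v^2 + 2*v - 3)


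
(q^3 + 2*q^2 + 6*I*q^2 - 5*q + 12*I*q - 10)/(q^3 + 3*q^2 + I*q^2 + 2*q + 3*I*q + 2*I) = (q + 5*I)/(q + 1)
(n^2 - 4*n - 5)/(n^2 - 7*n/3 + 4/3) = 3*(n^2 - 4*n - 5)/(3*n^2 - 7*n + 4)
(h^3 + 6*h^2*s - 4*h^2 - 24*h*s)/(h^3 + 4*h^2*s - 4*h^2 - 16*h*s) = (h + 6*s)/(h + 4*s)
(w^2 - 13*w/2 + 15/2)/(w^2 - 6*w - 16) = (-2*w^2 + 13*w - 15)/(2*(-w^2 + 6*w + 16))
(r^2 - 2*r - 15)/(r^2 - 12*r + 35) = (r + 3)/(r - 7)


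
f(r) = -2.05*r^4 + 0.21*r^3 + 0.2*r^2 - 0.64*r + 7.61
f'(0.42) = -0.97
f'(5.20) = -1134.51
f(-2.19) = -39.39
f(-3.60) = -341.61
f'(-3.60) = 388.66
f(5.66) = -2055.40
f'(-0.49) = 0.28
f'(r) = -8.2*r^3 + 0.63*r^2 + 0.4*r - 0.64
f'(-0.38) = -0.25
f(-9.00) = -13573.57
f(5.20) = -1459.66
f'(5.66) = -1465.03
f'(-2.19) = 87.63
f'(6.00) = -1746.76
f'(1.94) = -57.36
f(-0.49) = 7.83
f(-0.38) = 7.83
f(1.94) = -20.38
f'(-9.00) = 6024.59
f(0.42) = 7.33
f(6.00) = -2600.47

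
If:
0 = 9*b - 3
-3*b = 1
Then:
No Solution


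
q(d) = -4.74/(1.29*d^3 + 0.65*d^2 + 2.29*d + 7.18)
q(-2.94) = 0.18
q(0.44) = -0.56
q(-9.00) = 0.01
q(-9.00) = 0.01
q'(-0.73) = 0.56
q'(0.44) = 0.24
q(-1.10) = -1.27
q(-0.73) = -0.89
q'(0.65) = 0.26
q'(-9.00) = 0.00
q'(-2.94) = 0.21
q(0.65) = -0.51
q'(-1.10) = 1.89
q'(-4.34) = 0.04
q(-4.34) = 0.05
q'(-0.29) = 0.25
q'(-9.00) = 0.00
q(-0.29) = -0.72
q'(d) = -4.74*(-3.87*d^2 - 1.3*d - 2.29)/(1.29*d^3 + 0.65*d^2 + 2.29*d + 7.18)^2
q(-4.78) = 0.04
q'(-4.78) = 0.02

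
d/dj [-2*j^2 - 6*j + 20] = -4*j - 6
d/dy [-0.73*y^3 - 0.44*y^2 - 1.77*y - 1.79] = -2.19*y^2 - 0.88*y - 1.77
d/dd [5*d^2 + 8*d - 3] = 10*d + 8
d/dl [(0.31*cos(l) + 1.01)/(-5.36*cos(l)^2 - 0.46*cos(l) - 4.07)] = (-1.6616*cos(l)^2 - 10.8272*cos(l) + 0.7971)*sin(l)/(28.7296*cos(l)^4 + 4.9312*cos(l)^3 + 43.842*cos(l)^2 + 3.7444*cos(l) + 16.5649)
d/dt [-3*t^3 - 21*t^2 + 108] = 3*t*(-3*t - 14)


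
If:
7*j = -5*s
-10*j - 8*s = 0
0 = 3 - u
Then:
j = 0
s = 0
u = 3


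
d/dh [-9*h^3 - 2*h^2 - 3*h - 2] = -27*h^2 - 4*h - 3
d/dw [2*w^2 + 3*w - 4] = 4*w + 3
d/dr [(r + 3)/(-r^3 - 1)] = (-r^3 + 3*r^2*(r + 3) - 1)/(r^3 + 1)^2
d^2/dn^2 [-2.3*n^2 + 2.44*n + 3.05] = -4.60000000000000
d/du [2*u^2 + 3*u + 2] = 4*u + 3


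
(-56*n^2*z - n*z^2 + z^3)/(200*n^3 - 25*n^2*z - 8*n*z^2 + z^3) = z*(7*n + z)/(-25*n^2 + z^2)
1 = 1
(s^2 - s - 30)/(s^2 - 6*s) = (s + 5)/s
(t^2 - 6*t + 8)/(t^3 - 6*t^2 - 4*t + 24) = (t - 4)/(t^2 - 4*t - 12)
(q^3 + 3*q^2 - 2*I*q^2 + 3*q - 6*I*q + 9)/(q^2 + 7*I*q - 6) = (q^2 + 3*q*(1 - I) - 9*I)/(q + 6*I)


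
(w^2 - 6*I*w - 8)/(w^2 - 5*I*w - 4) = (w - 2*I)/(w - I)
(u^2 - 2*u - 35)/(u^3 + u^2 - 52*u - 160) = (u - 7)/(u^2 - 4*u - 32)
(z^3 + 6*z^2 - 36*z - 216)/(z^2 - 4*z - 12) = (z^2 + 12*z + 36)/(z + 2)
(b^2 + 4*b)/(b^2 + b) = (b + 4)/(b + 1)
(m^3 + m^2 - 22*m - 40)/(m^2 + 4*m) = m - 3 - 10/m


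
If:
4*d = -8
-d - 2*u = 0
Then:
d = -2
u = 1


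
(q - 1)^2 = q^2 - 2*q + 1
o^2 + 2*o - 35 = (o - 5)*(o + 7)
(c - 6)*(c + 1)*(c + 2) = c^3 - 3*c^2 - 16*c - 12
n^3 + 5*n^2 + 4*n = n*(n + 1)*(n + 4)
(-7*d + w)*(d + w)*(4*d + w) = -28*d^3 - 31*d^2*w - 2*d*w^2 + w^3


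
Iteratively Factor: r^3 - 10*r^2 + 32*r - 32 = (r - 4)*(r^2 - 6*r + 8) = (r - 4)*(r - 2)*(r - 4)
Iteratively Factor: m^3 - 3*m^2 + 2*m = (m - 2)*(m^2 - m) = m*(m - 2)*(m - 1)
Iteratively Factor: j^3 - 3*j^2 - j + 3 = (j + 1)*(j^2 - 4*j + 3) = (j - 3)*(j + 1)*(j - 1)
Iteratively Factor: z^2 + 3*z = (z)*(z + 3)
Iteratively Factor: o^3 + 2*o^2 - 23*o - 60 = (o + 3)*(o^2 - o - 20) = (o + 3)*(o + 4)*(o - 5)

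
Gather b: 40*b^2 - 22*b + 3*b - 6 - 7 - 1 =40*b^2 - 19*b - 14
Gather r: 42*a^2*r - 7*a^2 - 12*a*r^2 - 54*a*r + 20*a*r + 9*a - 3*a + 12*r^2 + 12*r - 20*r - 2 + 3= -7*a^2 + 6*a + r^2*(12 - 12*a) + r*(42*a^2 - 34*a - 8) + 1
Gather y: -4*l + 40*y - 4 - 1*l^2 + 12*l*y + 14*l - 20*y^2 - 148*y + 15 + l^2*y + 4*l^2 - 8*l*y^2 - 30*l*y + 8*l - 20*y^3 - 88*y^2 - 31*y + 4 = 3*l^2 + 18*l - 20*y^3 + y^2*(-8*l - 108) + y*(l^2 - 18*l - 139) + 15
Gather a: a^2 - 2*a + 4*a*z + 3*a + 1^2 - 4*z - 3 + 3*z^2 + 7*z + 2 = a^2 + a*(4*z + 1) + 3*z^2 + 3*z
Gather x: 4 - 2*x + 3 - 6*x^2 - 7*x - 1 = -6*x^2 - 9*x + 6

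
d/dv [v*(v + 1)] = 2*v + 1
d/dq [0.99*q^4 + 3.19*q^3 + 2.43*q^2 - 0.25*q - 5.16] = 3.96*q^3 + 9.57*q^2 + 4.86*q - 0.25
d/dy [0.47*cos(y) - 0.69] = -0.47*sin(y)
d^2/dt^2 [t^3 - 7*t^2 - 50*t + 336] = 6*t - 14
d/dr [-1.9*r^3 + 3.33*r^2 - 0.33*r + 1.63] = -5.7*r^2 + 6.66*r - 0.33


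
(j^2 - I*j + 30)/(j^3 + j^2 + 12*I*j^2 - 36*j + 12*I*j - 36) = (j^2 - I*j + 30)/(j^3 + j^2*(1 + 12*I) + 12*j*(-3 + I) - 36)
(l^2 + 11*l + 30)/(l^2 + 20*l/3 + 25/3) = 3*(l + 6)/(3*l + 5)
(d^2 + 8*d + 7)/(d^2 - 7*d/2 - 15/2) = 2*(d^2 + 8*d + 7)/(2*d^2 - 7*d - 15)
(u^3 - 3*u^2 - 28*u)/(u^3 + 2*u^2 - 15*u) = (u^2 - 3*u - 28)/(u^2 + 2*u - 15)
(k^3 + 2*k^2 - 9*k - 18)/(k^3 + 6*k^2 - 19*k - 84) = (k^2 - k - 6)/(k^2 + 3*k - 28)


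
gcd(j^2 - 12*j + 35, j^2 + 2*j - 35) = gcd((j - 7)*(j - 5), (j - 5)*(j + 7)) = j - 5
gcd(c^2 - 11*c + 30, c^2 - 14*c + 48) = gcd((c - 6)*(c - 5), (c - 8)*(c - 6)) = c - 6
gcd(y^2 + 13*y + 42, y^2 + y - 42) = y + 7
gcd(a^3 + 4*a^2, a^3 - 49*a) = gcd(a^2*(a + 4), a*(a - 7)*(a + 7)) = a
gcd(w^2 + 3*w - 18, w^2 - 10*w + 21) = w - 3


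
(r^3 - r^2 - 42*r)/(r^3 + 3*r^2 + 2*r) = (r^2 - r - 42)/(r^2 + 3*r + 2)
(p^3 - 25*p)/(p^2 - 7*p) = (p^2 - 25)/(p - 7)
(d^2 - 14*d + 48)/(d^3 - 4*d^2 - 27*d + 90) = (d - 8)/(d^2 + 2*d - 15)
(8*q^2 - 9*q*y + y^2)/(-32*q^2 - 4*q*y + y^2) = (-q + y)/(4*q + y)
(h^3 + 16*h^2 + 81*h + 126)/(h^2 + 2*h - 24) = (h^2 + 10*h + 21)/(h - 4)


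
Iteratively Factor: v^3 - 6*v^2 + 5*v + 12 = (v - 3)*(v^2 - 3*v - 4) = (v - 3)*(v + 1)*(v - 4)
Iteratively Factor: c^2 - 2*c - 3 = (c - 3)*(c + 1)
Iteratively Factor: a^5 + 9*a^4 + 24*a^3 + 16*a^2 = (a + 4)*(a^4 + 5*a^3 + 4*a^2) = (a + 4)^2*(a^3 + a^2) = a*(a + 4)^2*(a^2 + a) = a*(a + 1)*(a + 4)^2*(a)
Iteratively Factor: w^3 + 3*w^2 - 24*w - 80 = (w - 5)*(w^2 + 8*w + 16) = (w - 5)*(w + 4)*(w + 4)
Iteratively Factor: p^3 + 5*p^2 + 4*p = (p + 1)*(p^2 + 4*p) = p*(p + 1)*(p + 4)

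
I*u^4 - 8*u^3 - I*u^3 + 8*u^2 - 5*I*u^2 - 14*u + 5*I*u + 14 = (u - 1)*(u + 2*I)*(u + 7*I)*(I*u + 1)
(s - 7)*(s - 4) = s^2 - 11*s + 28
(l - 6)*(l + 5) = l^2 - l - 30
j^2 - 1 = (j - 1)*(j + 1)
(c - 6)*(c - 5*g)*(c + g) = c^3 - 4*c^2*g - 6*c^2 - 5*c*g^2 + 24*c*g + 30*g^2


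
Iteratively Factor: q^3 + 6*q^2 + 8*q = (q + 4)*(q^2 + 2*q) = q*(q + 4)*(q + 2)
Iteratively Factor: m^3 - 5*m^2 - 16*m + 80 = (m + 4)*(m^2 - 9*m + 20) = (m - 5)*(m + 4)*(m - 4)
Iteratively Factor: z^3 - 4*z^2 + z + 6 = (z + 1)*(z^2 - 5*z + 6) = (z - 2)*(z + 1)*(z - 3)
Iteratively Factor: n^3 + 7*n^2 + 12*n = (n + 4)*(n^2 + 3*n) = n*(n + 4)*(n + 3)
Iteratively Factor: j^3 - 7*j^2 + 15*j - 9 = (j - 3)*(j^2 - 4*j + 3) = (j - 3)^2*(j - 1)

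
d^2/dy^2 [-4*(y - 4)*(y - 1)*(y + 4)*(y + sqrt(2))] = -48*y^2 - 24*sqrt(2)*y + 24*y + 8*sqrt(2) + 128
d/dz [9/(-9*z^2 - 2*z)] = 18*(9*z + 1)/(z^2*(9*z + 2)^2)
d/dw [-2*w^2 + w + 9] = 1 - 4*w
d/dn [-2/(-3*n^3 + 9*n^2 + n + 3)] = 2*(-9*n^2 + 18*n + 1)/(-3*n^3 + 9*n^2 + n + 3)^2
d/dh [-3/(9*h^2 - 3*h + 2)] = 9*(6*h - 1)/(9*h^2 - 3*h + 2)^2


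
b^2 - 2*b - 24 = (b - 6)*(b + 4)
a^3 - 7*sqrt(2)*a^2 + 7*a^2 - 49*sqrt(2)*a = a*(a + 7)*(a - 7*sqrt(2))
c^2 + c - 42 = (c - 6)*(c + 7)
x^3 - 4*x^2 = x^2*(x - 4)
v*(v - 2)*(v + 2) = v^3 - 4*v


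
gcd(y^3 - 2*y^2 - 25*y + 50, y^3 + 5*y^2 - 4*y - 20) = y^2 + 3*y - 10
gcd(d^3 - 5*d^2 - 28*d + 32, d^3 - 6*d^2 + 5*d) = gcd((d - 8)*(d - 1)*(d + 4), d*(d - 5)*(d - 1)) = d - 1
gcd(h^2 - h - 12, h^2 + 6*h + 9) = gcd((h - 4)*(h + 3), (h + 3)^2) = h + 3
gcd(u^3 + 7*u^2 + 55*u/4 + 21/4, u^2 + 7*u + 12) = u + 3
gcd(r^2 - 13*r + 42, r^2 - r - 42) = r - 7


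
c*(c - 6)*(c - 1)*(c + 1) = c^4 - 6*c^3 - c^2 + 6*c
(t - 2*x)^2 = t^2 - 4*t*x + 4*x^2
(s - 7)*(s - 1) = s^2 - 8*s + 7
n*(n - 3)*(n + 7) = n^3 + 4*n^2 - 21*n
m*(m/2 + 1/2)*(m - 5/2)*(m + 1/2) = m^4/2 - m^3/2 - 13*m^2/8 - 5*m/8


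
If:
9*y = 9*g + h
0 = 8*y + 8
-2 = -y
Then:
No Solution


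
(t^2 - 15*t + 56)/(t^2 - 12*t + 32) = (t - 7)/(t - 4)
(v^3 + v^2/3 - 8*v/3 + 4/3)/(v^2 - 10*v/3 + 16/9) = 3*(v^2 + v - 2)/(3*v - 8)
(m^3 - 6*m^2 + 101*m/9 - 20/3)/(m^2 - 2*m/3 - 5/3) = (m^2 - 13*m/3 + 4)/(m + 1)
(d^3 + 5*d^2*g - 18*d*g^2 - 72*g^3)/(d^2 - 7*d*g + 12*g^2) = (d^2 + 9*d*g + 18*g^2)/(d - 3*g)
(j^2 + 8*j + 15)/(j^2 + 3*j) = (j + 5)/j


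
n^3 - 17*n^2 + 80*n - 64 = (n - 8)^2*(n - 1)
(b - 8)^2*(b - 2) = b^3 - 18*b^2 + 96*b - 128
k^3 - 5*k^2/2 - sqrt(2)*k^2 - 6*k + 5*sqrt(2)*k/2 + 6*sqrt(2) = (k - 4)*(k + 3/2)*(k - sqrt(2))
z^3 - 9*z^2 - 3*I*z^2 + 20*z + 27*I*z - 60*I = (z - 5)*(z - 4)*(z - 3*I)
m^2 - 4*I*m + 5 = (m - 5*I)*(m + I)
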